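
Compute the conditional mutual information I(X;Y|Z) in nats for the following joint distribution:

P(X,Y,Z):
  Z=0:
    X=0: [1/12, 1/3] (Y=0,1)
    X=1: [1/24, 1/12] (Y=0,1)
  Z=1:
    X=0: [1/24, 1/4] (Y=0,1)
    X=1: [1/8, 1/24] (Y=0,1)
0.0916 nats

Conditional mutual information: I(X;Y|Z) = H(X|Z) + H(Y|Z) - H(X,Y|Z)

H(Z) = 0.6897
H(X,Z) = 1.2827 → H(X|Z) = 0.5930
H(Y,Z) = 1.2827 → H(Y|Z) = 0.5930
H(X,Y,Z) = 1.7841 → H(X,Y|Z) = 1.0944

I(X;Y|Z) = 0.5930 + 0.5930 - 1.0944 = 0.0916 nats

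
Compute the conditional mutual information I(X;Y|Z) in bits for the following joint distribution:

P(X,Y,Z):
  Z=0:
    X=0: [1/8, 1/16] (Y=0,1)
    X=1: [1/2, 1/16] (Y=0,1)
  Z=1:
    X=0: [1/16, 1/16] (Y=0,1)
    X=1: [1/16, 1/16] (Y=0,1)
0.0323 bits

Conditional mutual information: I(X;Y|Z) = H(X|Z) + H(Y|Z) - H(X,Y|Z)

H(Z) = 0.8113
H(X,Z) = 1.6697 → H(X|Z) = 0.8585
H(Y,Z) = 1.5488 → H(Y|Z) = 0.7375
H(X,Y,Z) = 2.3750 → H(X,Y|Z) = 1.5637

I(X;Y|Z) = 0.8585 + 0.7375 - 1.5637 = 0.0323 bits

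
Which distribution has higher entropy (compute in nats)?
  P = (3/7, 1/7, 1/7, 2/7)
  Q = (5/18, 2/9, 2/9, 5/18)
Q

Computing entropies in nats:
H(P) = 1.2770
H(Q) = 1.3801

Distribution Q has higher entropy.

Intuition: The distribution closer to uniform (more spread out) has higher entropy.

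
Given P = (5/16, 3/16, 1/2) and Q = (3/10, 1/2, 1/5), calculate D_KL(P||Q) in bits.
0.4140 bits

KL divergence: D_KL(P||Q) = Σ p(x) log(p(x)/q(x))

Computing term by term:
  x=0: 5/16 × log_2[(5/16)/(3/10)] = 5/16 × 0.0589 = 0.0184
  x=1: 3/16 × log_2[(3/16)/(1/2)] = 3/16 × -1.4150 = -0.2653
  x=2: 1/2 × log_2[(1/2)/(1/5)] = 1/2 × 1.3219 = 0.6610

D_KL(P||Q) = 0.4140 bits

Note: KL divergence is always non-negative and equals 0 iff P = Q.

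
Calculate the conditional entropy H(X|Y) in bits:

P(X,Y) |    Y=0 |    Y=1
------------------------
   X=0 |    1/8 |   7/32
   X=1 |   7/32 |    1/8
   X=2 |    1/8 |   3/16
1.5399 bits

Using the chain rule: H(X|Y) = H(X,Y) - H(Y)

First, compute H(X,Y) = 2.5371 bits

Marginal P(Y) = (15/32, 17/32)
H(Y) = 0.9972 bits

H(X|Y) = H(X,Y) - H(Y) = 2.5371 - 0.9972 = 1.5399 bits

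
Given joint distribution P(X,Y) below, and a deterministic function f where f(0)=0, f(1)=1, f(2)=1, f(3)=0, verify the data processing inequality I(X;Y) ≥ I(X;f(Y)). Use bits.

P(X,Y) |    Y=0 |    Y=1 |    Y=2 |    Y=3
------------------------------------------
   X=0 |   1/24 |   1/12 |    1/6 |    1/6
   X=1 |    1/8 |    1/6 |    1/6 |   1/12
I(X;Y) = 0.0673, I(X;f(Y)) = 0.0036, inequality holds: 0.0673 ≥ 0.0036

Data Processing Inequality: For any Markov chain X → Y → Z, we have I(X;Y) ≥ I(X;Z).

Here Z = f(Y) is a deterministic function of Y, forming X → Y → Z.

Original I(X;Y) = 0.0673 bits

After applying f:
P(X,Z) where Z=f(Y):
- P(X,Z=0) = P(X,Y=0) + P(X,Y=3)
- P(X,Z=1) = P(X,Y=1) + P(X,Y=2)

I(X;Z) = I(X;f(Y)) = 0.0036 bits

Verification: 0.0673 ≥ 0.0036 ✓

Information cannot be created by processing; the function f can only lose information about X.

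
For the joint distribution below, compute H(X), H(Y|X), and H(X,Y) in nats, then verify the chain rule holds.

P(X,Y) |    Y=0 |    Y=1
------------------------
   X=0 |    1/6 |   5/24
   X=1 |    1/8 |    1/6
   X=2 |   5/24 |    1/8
H(X,Y) = 1.7707, H(X) = 1.0934, H(Y|X) = 0.6773 (all in nats)

Chain rule: H(X,Y) = H(X) + H(Y|X)

Left side — joint entropy directly:
H(X,Y) = -Σ p(x,y) log p(x,y) = 1.7707 nats

Right side — compute H(Y|X) from the conditional distributions:
P(X) = (3/8, 7/24, 1/3), so H(X) = 1.0934 nats
H(Y|X) = Σ_x P(X=x) · H(Y|X=x):
  P(Y|X=0) = (4/9, 5/9), H(Y|X=0) = 0.6870, weight P(X=0) = 3/8
  P(Y|X=1) = (3/7, 4/7), H(Y|X=1) = 0.6829, weight P(X=1) = 7/24
  P(Y|X=2) = (5/8, 3/8), H(Y|X=2) = 0.6616, weight P(X=2) = 1/3
H(Y|X) = 0.6773 nats

H(X) + H(Y|X) = 1.0934 + 0.6773 = 1.7707 nats

Both sides equal 1.7707 nats. ✓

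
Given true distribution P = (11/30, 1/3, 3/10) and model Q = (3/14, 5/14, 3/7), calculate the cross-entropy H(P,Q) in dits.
0.5047 dits

Cross-entropy: H(P,Q) = -Σ p(x) log q(x)

Alternatively: H(P,Q) = H(P) + D_KL(P||Q)
H(P) = 0.4757 dits
D_KL(P||Q) = 0.0291 dits

H(P,Q) = 0.4757 + 0.0291 = 0.5047 dits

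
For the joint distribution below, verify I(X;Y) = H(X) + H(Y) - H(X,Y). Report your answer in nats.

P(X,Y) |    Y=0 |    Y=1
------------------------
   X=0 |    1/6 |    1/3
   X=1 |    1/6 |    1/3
I(X;Y) = 0.0000 nats

Mutual information has multiple equivalent forms:
- I(X;Y) = H(X) - H(X|Y)
- I(X;Y) = H(Y) - H(Y|X)
- I(X;Y) = H(X) + H(Y) - H(X,Y)

Computing all quantities:
H(X) = 0.6931, H(Y) = 0.6365, H(X,Y) = 1.3297
H(X|Y) = 0.6931, H(Y|X) = 0.6365

Verification:
H(X) - H(X|Y) = 0.6931 - 0.6931 = 0.0000
H(Y) - H(Y|X) = 0.6365 - 0.6365 = 0.0000
H(X) + H(Y) - H(X,Y) = 0.6931 + 0.6365 - 1.3297 = 0.0000

All forms give I(X;Y) = 0.0000 nats. ✓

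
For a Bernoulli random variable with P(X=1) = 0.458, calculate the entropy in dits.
0.2995 dits

The binary entropy function is:
H(p) = -p log(p) - (1-p) log(1-p)

H(0.458) = -0.458 × log_10(0.458) - 0.542 × log_10(0.542)
H(0.458) = 0.2995 dits

Note: Binary entropy is maximized at p=0.5 (H=1 bit) and minimized at p=0 or p=1 (H=0).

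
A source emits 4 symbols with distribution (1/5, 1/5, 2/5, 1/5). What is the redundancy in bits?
0.0781 bits

Redundancy measures how far a source is from maximum entropy:
R = H_max - H(X)

Maximum entropy for 4 symbols: H_max = log_2(4) = 2.0000 bits
Actual entropy: H(X) = 1.9219 bits
Redundancy: R = 2.0000 - 1.9219 = 0.0781 bits

This redundancy represents potential for compression: the source could be compressed by 0.0781 bits per symbol.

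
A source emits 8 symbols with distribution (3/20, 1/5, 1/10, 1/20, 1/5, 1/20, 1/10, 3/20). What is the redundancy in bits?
0.1536 bits

Redundancy measures how far a source is from maximum entropy:
R = H_max - H(X)

Maximum entropy for 8 symbols: H_max = log_2(8) = 3.0000 bits
Actual entropy: H(X) = 2.8464 bits
Redundancy: R = 3.0000 - 2.8464 = 0.1536 bits

This redundancy represents potential for compression: the source could be compressed by 0.1536 bits per symbol.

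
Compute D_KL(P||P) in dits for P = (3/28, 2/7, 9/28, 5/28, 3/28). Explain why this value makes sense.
0.0000 dits

KL divergence satisfies the Gibbs inequality: D_KL(P||Q) ≥ 0 for all distributions P, Q.

D_KL(P||Q) = Σ p(x) log(p(x)/q(x))
Each term is p(x) × log_10(p(x)/p(x)) = p(x) × log_10(1) = 0, so the sum is 0.
D_KL(P||Q) = 0.0000 dits

When P = Q, the KL divergence is exactly 0, as there is no 'divergence' between identical distributions.

This non-negativity is a fundamental property: relative entropy cannot be negative because it measures how different Q is from P.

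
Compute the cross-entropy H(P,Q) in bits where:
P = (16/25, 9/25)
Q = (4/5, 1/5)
1.0419 bits

Cross-entropy: H(P,Q) = -Σ p(x) log q(x)

Alternatively: H(P,Q) = H(P) + D_KL(P||Q)
H(P) = 0.9427 bits
D_KL(P||Q) = 0.0992 bits

H(P,Q) = 0.9427 + 0.0992 = 1.0419 bits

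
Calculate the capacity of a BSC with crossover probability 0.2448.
0.1971 bits

For a binary symmetric channel (BSC) with error probability p:
Capacity C = 1 - H(p) bits per symbol

where H(p) = -p log₂(p) - (1-p) log₂(1-p) is the binary entropy function.

H(0.2448) = 0.8029 bits
C = 1 - 0.8029 = 0.1971 bits per symbol

This means we can reliably transmit up to 0.1971 bits of information per channel use.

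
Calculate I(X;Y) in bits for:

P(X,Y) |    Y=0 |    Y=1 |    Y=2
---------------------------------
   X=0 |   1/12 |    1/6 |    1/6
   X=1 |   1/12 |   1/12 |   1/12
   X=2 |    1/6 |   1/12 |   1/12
0.0546 bits

Mutual information: I(X;Y) = H(X) + H(Y) - H(X,Y)

Marginals:
P(X) = (5/12, 1/4, 1/3), H(X) = 1.5546 bits
P(Y) = (1/3, 1/3, 1/3), H(Y) = 1.5850 bits

Joint entropy: H(X,Y) = 3.0850 bits

I(X;Y) = 1.5546 + 1.5850 - 3.0850 = 0.0546 bits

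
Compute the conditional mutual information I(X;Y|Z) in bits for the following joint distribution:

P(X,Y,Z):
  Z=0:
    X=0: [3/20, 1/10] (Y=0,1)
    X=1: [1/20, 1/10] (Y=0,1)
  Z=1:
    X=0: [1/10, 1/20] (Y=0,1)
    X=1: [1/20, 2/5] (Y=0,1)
0.1421 bits

Conditional mutual information: I(X;Y|Z) = H(X|Z) + H(Y|Z) - H(X,Y|Z)

H(Z) = 0.9710
H(X,Z) = 1.8395 → H(X|Z) = 0.8685
H(Y,Z) = 1.8577 → H(Y|Z) = 0.8868
H(X,Y,Z) = 2.5842 → H(X,Y|Z) = 1.6132

I(X;Y|Z) = 0.8685 + 0.8868 - 1.6132 = 0.1421 bits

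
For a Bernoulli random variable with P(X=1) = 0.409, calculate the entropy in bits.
0.9760 bits

The binary entropy function is:
H(p) = -p log(p) - (1-p) log(1-p)

H(0.409) = -0.409 × log_2(0.409) - 0.591 × log_2(0.591)
H(0.409) = 0.9760 bits

Note: Binary entropy is maximized at p=0.5 (H=1 bit) and minimized at p=0 or p=1 (H=0).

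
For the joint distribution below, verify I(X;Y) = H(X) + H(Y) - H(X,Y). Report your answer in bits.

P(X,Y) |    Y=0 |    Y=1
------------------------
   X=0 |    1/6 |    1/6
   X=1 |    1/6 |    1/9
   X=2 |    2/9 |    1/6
I(X;Y) = 0.0049 bits

Mutual information has multiple equivalent forms:
- I(X;Y) = H(X) - H(X|Y)
- I(X;Y) = H(Y) - H(Y|X)
- I(X;Y) = H(X) + H(Y) - H(X,Y)

Computing all quantities:
H(X) = 1.5715, H(Y) = 0.9911, H(X,Y) = 2.5577
H(X|Y) = 1.5667, H(Y|X) = 0.9862

Verification:
H(X) - H(X|Y) = 1.5715 - 1.5667 = 0.0049
H(Y) - H(Y|X) = 0.9911 - 0.9862 = 0.0049
H(X) + H(Y) - H(X,Y) = 1.5715 + 0.9911 - 2.5577 = 0.0049

All forms give I(X;Y) = 0.0049 bits. ✓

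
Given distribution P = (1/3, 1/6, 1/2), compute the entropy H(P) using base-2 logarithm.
1.4591 bits

Shannon entropy is H(X) = -Σ p(x) log p(x).

For P = (1/3, 1/6, 1/2):
H = -1/3 × log_2(1/3) -1/6 × log_2(1/6) -1/2 × log_2(1/2)
H = 1.4591 bits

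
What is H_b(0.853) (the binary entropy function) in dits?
0.1813 dits

The binary entropy function is:
H(p) = -p log(p) - (1-p) log(1-p)

H(0.853) = -0.853 × log_10(0.853) - 0.147 × log_10(0.147)
H(0.853) = 0.1813 dits

Note: Binary entropy is maximized at p=0.5 (H=1 bit) and minimized at p=0 or p=1 (H=0).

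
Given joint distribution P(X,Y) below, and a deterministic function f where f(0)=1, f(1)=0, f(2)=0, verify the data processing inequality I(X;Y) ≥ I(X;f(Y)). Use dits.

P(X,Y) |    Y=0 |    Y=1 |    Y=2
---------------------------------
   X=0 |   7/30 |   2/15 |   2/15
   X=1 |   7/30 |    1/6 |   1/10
I(X;Y) = 0.0018, I(X;f(Y)) = 0.0000, inequality holds: 0.0018 ≥ 0.0000

Data Processing Inequality: For any Markov chain X → Y → Z, we have I(X;Y) ≥ I(X;Z).

Here Z = f(Y) is a deterministic function of Y, forming X → Y → Z.

Original I(X;Y) = 0.0018 dits

After applying f:
P(X,Z) where Z=f(Y):
- P(X,Z=0) = P(X,Y=1) + P(X,Y=2)
- P(X,Z=1) = P(X,Y=0)

I(X;Z) = I(X;f(Y)) = 0.0000 dits

Verification: 0.0018 ≥ 0.0000 ✓

Information cannot be created by processing; the function f can only lose information about X.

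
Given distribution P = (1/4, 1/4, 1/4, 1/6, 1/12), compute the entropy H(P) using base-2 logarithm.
2.2296 bits

Shannon entropy is H(X) = -Σ p(x) log p(x).

For P = (1/4, 1/4, 1/4, 1/6, 1/12):
H = -1/4 × log_2(1/4) -1/4 × log_2(1/4) -1/4 × log_2(1/4) -1/6 × log_2(1/6) -1/12 × log_2(1/12)
H = 2.2296 bits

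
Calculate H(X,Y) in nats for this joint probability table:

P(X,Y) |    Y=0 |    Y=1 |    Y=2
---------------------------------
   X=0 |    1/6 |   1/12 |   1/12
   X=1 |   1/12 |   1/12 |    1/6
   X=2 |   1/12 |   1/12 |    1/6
2.1383 nats

Joint entropy is H(X,Y) = -Σ_{x,y} p(x,y) log p(x,y).

Summing over all non-zero entries:
H(X,Y) = -[1/6·log_e(1/6) + 1/12·log_e(1/12) + 1/12·log_e(1/12) + 1/12·log_e(1/12) + 1/12·log_e(1/12) + 1/6·log_e(1/6) + 1/12·log_e(1/12) + 1/12·log_e(1/12) + 1/6·log_e(1/6)]
H(X,Y) = 2.1383 nats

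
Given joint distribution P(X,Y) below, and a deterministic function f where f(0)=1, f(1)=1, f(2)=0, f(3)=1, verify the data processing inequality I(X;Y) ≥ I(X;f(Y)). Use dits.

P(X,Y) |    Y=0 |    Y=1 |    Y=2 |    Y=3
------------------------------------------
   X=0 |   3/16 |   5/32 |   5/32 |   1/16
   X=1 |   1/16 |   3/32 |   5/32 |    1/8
I(X;Y) = 0.0188, I(X;f(Y)) = 0.0016, inequality holds: 0.0188 ≥ 0.0016

Data Processing Inequality: For any Markov chain X → Y → Z, we have I(X;Y) ≥ I(X;Z).

Here Z = f(Y) is a deterministic function of Y, forming X → Y → Z.

Original I(X;Y) = 0.0188 dits

After applying f:
P(X,Z) where Z=f(Y):
- P(X,Z=0) = P(X,Y=2)
- P(X,Z=1) = P(X,Y=0) + P(X,Y=1) + P(X,Y=3)

I(X;Z) = I(X;f(Y)) = 0.0016 dits

Verification: 0.0188 ≥ 0.0016 ✓

Information cannot be created by processing; the function f can only lose information about X.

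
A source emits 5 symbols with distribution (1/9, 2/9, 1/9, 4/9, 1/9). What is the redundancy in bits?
0.2631 bits

Redundancy measures how far a source is from maximum entropy:
R = H_max - H(X)

Maximum entropy for 5 symbols: H_max = log_2(5) = 2.3219 bits
Actual entropy: H(X) = 2.0588 bits
Redundancy: R = 2.3219 - 2.0588 = 0.2631 bits

This redundancy represents potential for compression: the source could be compressed by 0.2631 bits per symbol.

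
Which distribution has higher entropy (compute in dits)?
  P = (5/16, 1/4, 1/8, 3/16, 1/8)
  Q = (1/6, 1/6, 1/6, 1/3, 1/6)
Q

Computing entropies in dits:
H(P) = 0.6705
H(Q) = 0.6778

Distribution Q has higher entropy.

Intuition: The distribution closer to uniform (more spread out) has higher entropy.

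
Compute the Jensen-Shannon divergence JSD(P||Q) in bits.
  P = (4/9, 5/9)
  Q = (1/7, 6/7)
0.0820 bits

Jensen-Shannon divergence is:
JSD(P||Q) = 0.5 × D_KL(P||M) + 0.5 × D_KL(Q||M)
where M = 0.5 × (P + Q) is the mixture distribution.

M = 0.5 × (4/9, 5/9) + 0.5 × (1/7, 6/7) = (0.293651, 0.706349)

D_KL(P||M) = 0.0733 bits
D_KL(Q||M) = 0.0908 bits

JSD(P||Q) = 0.5 × 0.0733 + 0.5 × 0.0908 = 0.0820 bits

Unlike KL divergence, JSD is symmetric and bounded: 0 ≤ JSD ≤ log(2).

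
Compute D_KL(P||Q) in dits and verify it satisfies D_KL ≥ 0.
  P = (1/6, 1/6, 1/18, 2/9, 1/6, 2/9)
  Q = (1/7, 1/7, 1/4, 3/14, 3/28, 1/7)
0.0642 dits

KL divergence satisfies the Gibbs inequality: D_KL(P||Q) ≥ 0 for all distributions P, Q.

D_KL(P||Q) = Σ p(x) log(p(x)/q(x))
Term by term:
  x=0: 1/6 × log_10[(1/6)/(1/7)] = 0.0112
  x=1: 1/6 × log_10[(1/6)/(1/7)] = 0.0112
  x=2: 1/18 × log_10[(1/18)/(1/4)] = -0.0363
  x=3: 2/9 × log_10[(2/9)/(3/14)] = 0.0035
  x=4: 1/6 × log_10[(1/6)/(3/28)] = 0.0320
  x=5: 2/9 × log_10[(2/9)/(1/7)] = 0.0426
D_KL(P||Q) = 0.0642 dits

D_KL(P||Q) = 0.0642 ≥ 0 ✓

This non-negativity is a fundamental property: relative entropy cannot be negative because it measures how different Q is from P.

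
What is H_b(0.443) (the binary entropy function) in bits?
0.9906 bits

The binary entropy function is:
H(p) = -p log(p) - (1-p) log(1-p)

H(0.443) = -0.443 × log_2(0.443) - 0.557 × log_2(0.557)
H(0.443) = 0.9906 bits

Note: Binary entropy is maximized at p=0.5 (H=1 bit) and minimized at p=0 or p=1 (H=0).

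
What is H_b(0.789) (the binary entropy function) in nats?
0.5153 nats

The binary entropy function is:
H(p) = -p log(p) - (1-p) log(1-p)

H(0.789) = -0.789 × log_e(0.789) - 0.211 × log_e(0.211)
H(0.789) = 0.5153 nats

Note: Binary entropy is maximized at p=0.5 (H=1 bit) and minimized at p=0 or p=1 (H=0).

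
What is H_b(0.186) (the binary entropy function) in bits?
0.6930 bits

The binary entropy function is:
H(p) = -p log(p) - (1-p) log(1-p)

H(0.186) = -0.186 × log_2(0.186) - 0.814 × log_2(0.814)
H(0.186) = 0.6930 bits

Note: Binary entropy is maximized at p=0.5 (H=1 bit) and minimized at p=0 or p=1 (H=0).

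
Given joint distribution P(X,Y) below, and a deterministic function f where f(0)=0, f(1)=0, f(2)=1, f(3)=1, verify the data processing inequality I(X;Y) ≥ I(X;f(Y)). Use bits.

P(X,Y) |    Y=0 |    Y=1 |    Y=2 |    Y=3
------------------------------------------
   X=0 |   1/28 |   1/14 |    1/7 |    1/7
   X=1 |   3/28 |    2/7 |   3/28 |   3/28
I(X;Y) = 0.1003, I(X;f(Y)) = 0.0992, inequality holds: 0.1003 ≥ 0.0992

Data Processing Inequality: For any Markov chain X → Y → Z, we have I(X;Y) ≥ I(X;Z).

Here Z = f(Y) is a deterministic function of Y, forming X → Y → Z.

Original I(X;Y) = 0.1003 bits

After applying f:
P(X,Z) where Z=f(Y):
- P(X,Z=0) = P(X,Y=0) + P(X,Y=1)
- P(X,Z=1) = P(X,Y=2) + P(X,Y=3)

I(X;Z) = I(X;f(Y)) = 0.0992 bits

Verification: 0.1003 ≥ 0.0992 ✓

Information cannot be created by processing; the function f can only lose information about X.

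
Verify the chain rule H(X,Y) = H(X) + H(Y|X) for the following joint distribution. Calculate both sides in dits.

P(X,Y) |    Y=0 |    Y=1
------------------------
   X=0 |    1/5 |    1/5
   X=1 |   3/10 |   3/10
H(X,Y) = 0.5933, H(X) = 0.2923, H(Y|X) = 0.3010 (all in dits)

Chain rule: H(X,Y) = H(X) + H(Y|X)

Left side — joint entropy directly:
H(X,Y) = -Σ p(x,y) log p(x,y) = 0.5933 dits

Right side — compute H(Y|X) from the conditional distributions:
P(X) = (2/5, 3/5), so H(X) = 0.2923 dits
H(Y|X) = Σ_x P(X=x) · H(Y|X=x):
  P(Y|X=0) = (1/2, 1/2), H(Y|X=0) = 0.3010, weight P(X=0) = 2/5
  P(Y|X=1) = (1/2, 1/2), H(Y|X=1) = 0.3010, weight P(X=1) = 3/5
H(Y|X) = 0.3010 dits

H(X) + H(Y|X) = 0.2923 + 0.3010 = 0.5933 dits

Both sides equal 0.5933 dits. ✓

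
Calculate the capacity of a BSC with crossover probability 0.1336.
0.4328 bits

For a binary symmetric channel (BSC) with error probability p:
Capacity C = 1 - H(p) bits per symbol

where H(p) = -p log₂(p) - (1-p) log₂(1-p) is the binary entropy function.

H(0.1336) = 0.5672 bits
C = 1 - 0.5672 = 0.4328 bits per symbol

This means we can reliably transmit up to 0.4328 bits of information per channel use.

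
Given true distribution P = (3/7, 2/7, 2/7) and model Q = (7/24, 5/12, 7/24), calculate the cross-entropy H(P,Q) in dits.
0.4909 dits

Cross-entropy: H(P,Q) = -Σ p(x) log q(x)

Alternatively: H(P,Q) = H(P) + D_KL(P||Q)
H(P) = 0.4686 dits
D_KL(P||Q) = 0.0223 dits

H(P,Q) = 0.4686 + 0.0223 = 0.4909 dits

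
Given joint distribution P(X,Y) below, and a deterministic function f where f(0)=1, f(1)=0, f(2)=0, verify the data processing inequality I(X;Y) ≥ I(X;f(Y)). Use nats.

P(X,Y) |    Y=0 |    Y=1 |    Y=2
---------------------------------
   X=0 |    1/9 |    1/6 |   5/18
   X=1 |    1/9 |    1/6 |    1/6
I(X;Y) = 0.0079, I(X;f(Y)) = 0.0018, inequality holds: 0.0079 ≥ 0.0018

Data Processing Inequality: For any Markov chain X → Y → Z, we have I(X;Y) ≥ I(X;Z).

Here Z = f(Y) is a deterministic function of Y, forming X → Y → Z.

Original I(X;Y) = 0.0079 nats

After applying f:
P(X,Z) where Z=f(Y):
- P(X,Z=0) = P(X,Y=1) + P(X,Y=2)
- P(X,Z=1) = P(X,Y=0)

I(X;Z) = I(X;f(Y)) = 0.0018 nats

Verification: 0.0079 ≥ 0.0018 ✓

Information cannot be created by processing; the function f can only lose information about X.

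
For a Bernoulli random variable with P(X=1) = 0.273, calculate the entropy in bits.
0.8457 bits

The binary entropy function is:
H(p) = -p log(p) - (1-p) log(1-p)

H(0.273) = -0.273 × log_2(0.273) - 0.727 × log_2(0.727)
H(0.273) = 0.8457 bits

Note: Binary entropy is maximized at p=0.5 (H=1 bit) and minimized at p=0 or p=1 (H=0).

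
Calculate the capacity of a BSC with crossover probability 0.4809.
0.0011 bits

For a binary symmetric channel (BSC) with error probability p:
Capacity C = 1 - H(p) bits per symbol

where H(p) = -p log₂(p) - (1-p) log₂(1-p) is the binary entropy function.

H(0.4809) = 0.9989 bits
C = 1 - 0.9989 = 0.0011 bits per symbol

This means we can reliably transmit up to 0.0011 bits of information per channel use.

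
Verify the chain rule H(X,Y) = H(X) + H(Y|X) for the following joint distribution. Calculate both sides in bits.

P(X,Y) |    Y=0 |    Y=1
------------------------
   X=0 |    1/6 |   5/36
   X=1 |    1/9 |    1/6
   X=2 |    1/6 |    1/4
H(X,Y) = 2.5403, H(X) = 1.5622, H(Y|X) = 0.9780 (all in bits)

Chain rule: H(X,Y) = H(X) + H(Y|X)

Left side — joint entropy directly:
H(X,Y) = -Σ p(x,y) log p(x,y) = 2.5403 bits

Right side — compute H(Y|X) from the conditional distributions:
P(X) = (11/36, 5/18, 5/12), so H(X) = 1.5622 bits
H(Y|X) = Σ_x P(X=x) · H(Y|X=x):
  P(Y|X=0) = (6/11, 5/11), H(Y|X=0) = 0.9940, weight P(X=0) = 11/36
  P(Y|X=1) = (2/5, 3/5), H(Y|X=1) = 0.9710, weight P(X=1) = 5/18
  P(Y|X=2) = (2/5, 3/5), H(Y|X=2) = 0.9710, weight P(X=2) = 5/12
H(Y|X) = 0.9780 bits

H(X) + H(Y|X) = 1.5622 + 0.9780 = 2.5403 bits

Both sides equal 2.5403 bits. ✓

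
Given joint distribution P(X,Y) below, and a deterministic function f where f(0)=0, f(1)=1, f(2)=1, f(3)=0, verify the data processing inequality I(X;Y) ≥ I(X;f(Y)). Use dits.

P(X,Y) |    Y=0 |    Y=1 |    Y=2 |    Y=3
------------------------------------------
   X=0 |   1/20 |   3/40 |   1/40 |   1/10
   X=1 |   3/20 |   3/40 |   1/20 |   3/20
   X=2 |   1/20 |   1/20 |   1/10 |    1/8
I(X;Y) = 0.0205, I(X;f(Y)) = 0.0050, inequality holds: 0.0205 ≥ 0.0050

Data Processing Inequality: For any Markov chain X → Y → Z, we have I(X;Y) ≥ I(X;Z).

Here Z = f(Y) is a deterministic function of Y, forming X → Y → Z.

Original I(X;Y) = 0.0205 dits

After applying f:
P(X,Z) where Z=f(Y):
- P(X,Z=0) = P(X,Y=0) + P(X,Y=3)
- P(X,Z=1) = P(X,Y=1) + P(X,Y=2)

I(X;Z) = I(X;f(Y)) = 0.0050 dits

Verification: 0.0205 ≥ 0.0050 ✓

Information cannot be created by processing; the function f can only lose information about X.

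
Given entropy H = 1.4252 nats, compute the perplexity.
4.1587

Perplexity is e^H (or exp(H) for natural log).

H = 1.4252 nats
Perplexity = e^1.4252 = 4.1587

Interpretation: The model's uncertainty is equivalent to choosing uniformly among 4.2 options.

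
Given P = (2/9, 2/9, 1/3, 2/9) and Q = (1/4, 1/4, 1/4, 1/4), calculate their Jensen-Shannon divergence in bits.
0.0061 bits

Jensen-Shannon divergence is:
JSD(P||Q) = 0.5 × D_KL(P||M) + 0.5 × D_KL(Q||M)
where M = 0.5 × (P + Q) is the mixture distribution.

M = 0.5 × (2/9, 2/9, 1/3, 2/9) + 0.5 × (1/4, 1/4, 1/4, 1/4) = (0.236111, 0.236111, 7/24, 0.236111)

D_KL(P||M) = 0.0059 bits
D_KL(Q||M) = 0.0062 bits

JSD(P||Q) = 0.5 × 0.0059 + 0.5 × 0.0062 = 0.0061 bits

Unlike KL divergence, JSD is symmetric and bounded: 0 ≤ JSD ≤ log(2).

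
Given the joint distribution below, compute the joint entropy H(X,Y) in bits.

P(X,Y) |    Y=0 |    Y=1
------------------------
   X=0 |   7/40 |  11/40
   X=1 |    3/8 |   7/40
1.9229 bits

Joint entropy is H(X,Y) = -Σ_{x,y} p(x,y) log p(x,y).

Summing over all non-zero entries:
H(X,Y) = -[7/40·log_2(7/40) + 11/40·log_2(11/40) + 3/8·log_2(3/8) + 7/40·log_2(7/40)]
H(X,Y) = 1.9229 bits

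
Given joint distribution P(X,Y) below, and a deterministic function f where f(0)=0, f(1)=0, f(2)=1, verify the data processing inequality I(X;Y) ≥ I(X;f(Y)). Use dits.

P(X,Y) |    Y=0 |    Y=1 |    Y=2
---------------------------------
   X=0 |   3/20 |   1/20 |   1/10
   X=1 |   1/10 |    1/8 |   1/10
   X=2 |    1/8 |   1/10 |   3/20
I(X;Y) = 0.0107, I(X;f(Y)) = 0.0015, inequality holds: 0.0107 ≥ 0.0015

Data Processing Inequality: For any Markov chain X → Y → Z, we have I(X;Y) ≥ I(X;Z).

Here Z = f(Y) is a deterministic function of Y, forming X → Y → Z.

Original I(X;Y) = 0.0107 dits

After applying f:
P(X,Z) where Z=f(Y):
- P(X,Z=0) = P(X,Y=0) + P(X,Y=1)
- P(X,Z=1) = P(X,Y=2)

I(X;Z) = I(X;f(Y)) = 0.0015 dits

Verification: 0.0107 ≥ 0.0015 ✓

Information cannot be created by processing; the function f can only lose information about X.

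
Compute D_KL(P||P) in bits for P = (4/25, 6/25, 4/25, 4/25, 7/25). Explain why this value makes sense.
0.0000 bits

KL divergence satisfies the Gibbs inequality: D_KL(P||Q) ≥ 0 for all distributions P, Q.

D_KL(P||Q) = Σ p(x) log(p(x)/q(x))
Each term is p(x) × log_2(p(x)/p(x)) = p(x) × log_2(1) = 0, so the sum is 0.
D_KL(P||Q) = 0.0000 bits

When P = Q, the KL divergence is exactly 0, as there is no 'divergence' between identical distributions.

This non-negativity is a fundamental property: relative entropy cannot be negative because it measures how different Q is from P.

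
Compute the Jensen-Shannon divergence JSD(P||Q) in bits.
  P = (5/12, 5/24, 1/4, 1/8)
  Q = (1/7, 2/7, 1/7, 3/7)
0.1290 bits

Jensen-Shannon divergence is:
JSD(P||Q) = 0.5 × D_KL(P||M) + 0.5 × D_KL(Q||M)
where M = 0.5 × (P + Q) is the mixture distribution.

M = 0.5 × (5/12, 5/24, 1/4, 1/8) + 0.5 × (1/7, 2/7, 1/7, 3/7) = (0.279762, 0.247024, 0.196429, 0.276786)

D_KL(P||M) = 0.1319 bits
D_KL(Q||M) = 0.1262 bits

JSD(P||Q) = 0.5 × 0.1319 + 0.5 × 0.1262 = 0.1290 bits

Unlike KL divergence, JSD is symmetric and bounded: 0 ≤ JSD ≤ log(2).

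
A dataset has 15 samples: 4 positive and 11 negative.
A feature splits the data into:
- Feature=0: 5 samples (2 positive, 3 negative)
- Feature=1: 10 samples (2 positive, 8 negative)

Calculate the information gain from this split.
0.0317 bits

Information Gain = H(Y) - H(Y|Feature)

Before split:
P(positive) = 4/15 = 0.2667
H(Y) = 0.8366 bits

After split:
Feature=0: H = 0.9710 bits (weight = 5/15)
Feature=1: H = 0.7219 bits (weight = 10/15)
H(Y|Feature) = (5/15)×0.9710 + (10/15)×0.7219 = 0.8049 bits

Information Gain = 0.8366 - 0.8049 = 0.0317 bits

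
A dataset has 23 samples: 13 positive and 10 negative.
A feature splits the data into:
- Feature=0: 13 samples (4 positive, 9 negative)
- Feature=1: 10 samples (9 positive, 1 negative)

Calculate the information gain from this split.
0.2805 bits

Information Gain = H(Y) - H(Y|Feature)

Before split:
P(positive) = 13/23 = 0.5652
H(Y) = 0.9877 bits

After split:
Feature=0: H = 0.8905 bits (weight = 13/23)
Feature=1: H = 0.4690 bits (weight = 10/23)
H(Y|Feature) = (13/23)×0.8905 + (10/23)×0.4690 = 0.7072 bits

Information Gain = 0.9877 - 0.7072 = 0.2805 bits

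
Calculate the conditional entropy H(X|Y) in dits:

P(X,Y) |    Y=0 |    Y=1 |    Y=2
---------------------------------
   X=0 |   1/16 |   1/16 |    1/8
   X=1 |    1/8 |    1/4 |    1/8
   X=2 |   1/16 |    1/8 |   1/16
0.4376 dits

Using the chain rule: H(X|Y) = H(X,Y) - H(Y)

First, compute H(X,Y) = 0.9031 dits

Marginal P(Y) = (1/4, 7/16, 5/16)
H(Y) = 0.4654 dits

H(X|Y) = H(X,Y) - H(Y) = 0.9031 - 0.4654 = 0.4376 dits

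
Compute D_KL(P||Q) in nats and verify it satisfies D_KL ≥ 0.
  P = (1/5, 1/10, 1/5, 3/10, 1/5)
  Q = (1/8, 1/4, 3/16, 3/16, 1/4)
0.1117 nats

KL divergence satisfies the Gibbs inequality: D_KL(P||Q) ≥ 0 for all distributions P, Q.

D_KL(P||Q) = Σ p(x) log(p(x)/q(x))
Term by term:
  x=0: 1/5 × log_e[(1/5)/(1/8)] = 0.0940
  x=1: 1/10 × log_e[(1/10)/(1/4)] = -0.0916
  x=2: 1/5 × log_e[(1/5)/(3/16)] = 0.0129
  x=3: 3/10 × log_e[(3/10)/(3/16)] = 0.1410
  x=4: 1/5 × log_e[(1/5)/(1/4)] = -0.0446
D_KL(P||Q) = 0.1117 nats

D_KL(P||Q) = 0.1117 ≥ 0 ✓

This non-negativity is a fundamental property: relative entropy cannot be negative because it measures how different Q is from P.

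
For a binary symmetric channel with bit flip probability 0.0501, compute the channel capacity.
0.7132 bits

For a binary symmetric channel (BSC) with error probability p:
Capacity C = 1 - H(p) bits per symbol

where H(p) = -p log₂(p) - (1-p) log₂(1-p) is the binary entropy function.

H(0.0501) = 0.2868 bits
C = 1 - 0.2868 = 0.7132 bits per symbol

This means we can reliably transmit up to 0.7132 bits of information per channel use.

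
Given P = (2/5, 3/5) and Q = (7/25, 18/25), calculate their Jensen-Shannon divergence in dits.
0.0035 dits

Jensen-Shannon divergence is:
JSD(P||Q) = 0.5 × D_KL(P||M) + 0.5 × D_KL(Q||M)
where M = 0.5 × (P + Q) is the mixture distribution.

M = 0.5 × (2/5, 3/5) + 0.5 × (7/25, 18/25) = (0.34, 0.66)

D_KL(P||M) = 0.0034 dits
D_KL(Q||M) = 0.0036 dits

JSD(P||Q) = 0.5 × 0.0034 + 0.5 × 0.0036 = 0.0035 dits

Unlike KL divergence, JSD is symmetric and bounded: 0 ≤ JSD ≤ log(2).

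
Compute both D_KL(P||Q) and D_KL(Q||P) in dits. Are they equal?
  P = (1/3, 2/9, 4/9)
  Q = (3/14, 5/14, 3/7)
D_KL(P||Q) = 0.0252, D_KL(Q||P) = 0.0257

KL divergence is not symmetric: D_KL(P||Q) ≠ D_KL(Q||P) in general.

D_KL(P||Q) = 0.0252 dits
D_KL(Q||P) = 0.0257 dits

No, they are not equal!

This asymmetry is why KL divergence is not a true distance metric.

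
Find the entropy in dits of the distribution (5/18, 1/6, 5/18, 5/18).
0.5933 dits

Shannon entropy is H(X) = -Σ p(x) log p(x).

For P = (5/18, 1/6, 5/18, 5/18):
H = -5/18 × log_10(5/18) -1/6 × log_10(1/6) -5/18 × log_10(5/18) -5/18 × log_10(5/18)
H = 0.5933 dits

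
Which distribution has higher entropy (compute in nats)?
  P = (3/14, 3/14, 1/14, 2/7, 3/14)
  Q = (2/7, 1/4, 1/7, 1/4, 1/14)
P

Computing entropies in nats:
H(P) = 1.5367
H(Q) = 1.5176

Distribution P has higher entropy.

Intuition: The distribution closer to uniform (more spread out) has higher entropy.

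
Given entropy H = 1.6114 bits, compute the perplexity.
3.0555

Perplexity is 2^H (or exp(H) for natural log).

H = 1.6114 bits
Perplexity = 2^1.6114 = 3.0555

Interpretation: The model's uncertainty is equivalent to choosing uniformly among 3.1 options.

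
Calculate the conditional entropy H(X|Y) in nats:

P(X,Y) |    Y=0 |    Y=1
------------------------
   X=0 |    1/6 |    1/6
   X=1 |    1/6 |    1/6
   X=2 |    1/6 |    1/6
1.0986 nats

Using the chain rule: H(X|Y) = H(X,Y) - H(Y)

First, compute H(X,Y) = 1.7918 nats

Marginal P(Y) = (1/2, 1/2)
H(Y) = 0.6931 nats

H(X|Y) = H(X,Y) - H(Y) = 1.7918 - 0.6931 = 1.0986 nats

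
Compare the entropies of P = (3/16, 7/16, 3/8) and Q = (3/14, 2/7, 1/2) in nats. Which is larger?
P

Computing entropies in nats:
H(P) = 1.0434
H(Q) = 1.0346

Distribution P has higher entropy.

Intuition: The distribution closer to uniform (more spread out) has higher entropy.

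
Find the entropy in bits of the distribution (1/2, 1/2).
1.0000 bits

Shannon entropy is H(X) = -Σ p(x) log p(x).

For P = (1/2, 1/2):
H = -1/2 × log_2(1/2) -1/2 × log_2(1/2)
H = 1.0000 bits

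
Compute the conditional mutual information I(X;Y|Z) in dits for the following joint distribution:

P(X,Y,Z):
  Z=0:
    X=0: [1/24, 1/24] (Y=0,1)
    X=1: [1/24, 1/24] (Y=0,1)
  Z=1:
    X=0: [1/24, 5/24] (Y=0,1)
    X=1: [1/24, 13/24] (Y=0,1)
0.0035 dits

Conditional mutual information: I(X;Y|Z) = H(X|Z) + H(Y|Z) - H(X,Y|Z)

H(Z) = 0.1957
H(X,Z) = 0.4669 → H(X|Z) = 0.2713
H(Y,Z) = 0.3635 → H(Y|Z) = 0.1678
H(X,Y,Z) = 0.6312 → H(X,Y|Z) = 0.4355

I(X;Y|Z) = 0.2713 + 0.1678 - 0.4355 = 0.0035 dits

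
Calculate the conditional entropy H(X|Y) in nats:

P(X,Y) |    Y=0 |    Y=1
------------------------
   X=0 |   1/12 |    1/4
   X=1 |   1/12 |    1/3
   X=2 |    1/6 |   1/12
0.9961 nats

Using the chain rule: H(X|Y) = H(X,Y) - H(Y)

First, compute H(X,Y) = 1.6326 nats

Marginal P(Y) = (1/3, 2/3)
H(Y) = 0.6365 nats

H(X|Y) = H(X,Y) - H(Y) = 1.6326 - 0.6365 = 0.9961 nats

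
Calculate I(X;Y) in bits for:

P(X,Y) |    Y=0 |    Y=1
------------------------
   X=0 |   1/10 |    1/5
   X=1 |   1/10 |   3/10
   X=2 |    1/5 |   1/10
0.0955 bits

Mutual information: I(X;Y) = H(X) + H(Y) - H(X,Y)

Marginals:
P(X) = (3/10, 2/5, 3/10), H(X) = 1.5710 bits
P(Y) = (2/5, 3/5), H(Y) = 0.9710 bits

Joint entropy: H(X,Y) = 2.4464 bits

I(X;Y) = 1.5710 + 0.9710 - 2.4464 = 0.0955 bits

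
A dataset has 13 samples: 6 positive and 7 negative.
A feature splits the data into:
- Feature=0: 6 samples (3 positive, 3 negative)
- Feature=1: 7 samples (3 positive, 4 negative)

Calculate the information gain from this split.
0.0037 bits

Information Gain = H(Y) - H(Y|Feature)

Before split:
P(positive) = 6/13 = 0.4615
H(Y) = 0.9957 bits

After split:
Feature=0: H = 1.0000 bits (weight = 6/13)
Feature=1: H = 0.9852 bits (weight = 7/13)
H(Y|Feature) = (6/13)×1.0000 + (7/13)×0.9852 = 0.9920 bits

Information Gain = 0.9957 - 0.9920 = 0.0037 bits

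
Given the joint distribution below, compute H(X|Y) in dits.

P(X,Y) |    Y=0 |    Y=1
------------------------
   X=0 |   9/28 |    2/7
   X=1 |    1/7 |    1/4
0.2852 dits

Using the chain rule: H(X|Y) = H(X,Y) - H(Y)

First, compute H(X,Y) = 0.5851 dits

Marginal P(Y) = (13/28, 15/28)
H(Y) = 0.2999 dits

H(X|Y) = H(X,Y) - H(Y) = 0.5851 - 0.2999 = 0.2852 dits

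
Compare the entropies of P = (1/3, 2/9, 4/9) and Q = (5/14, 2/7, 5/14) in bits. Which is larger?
Q

Computing entropies in bits:
H(P) = 1.5305
H(Q) = 1.5774

Distribution Q has higher entropy.

Intuition: The distribution closer to uniform (more spread out) has higher entropy.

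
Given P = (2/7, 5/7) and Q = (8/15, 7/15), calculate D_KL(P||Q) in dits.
0.0546 dits

KL divergence: D_KL(P||Q) = Σ p(x) log(p(x)/q(x))

Computing term by term:
  x=0: 2/7 × log_10[(2/7)/(8/15)] = 2/7 × -0.2711 = -0.0774
  x=1: 5/7 × log_10[(5/7)/(7/15)] = 5/7 × 0.1849 = 0.1320

D_KL(P||Q) = 0.0546 dits

Note: KL divergence is always non-negative and equals 0 iff P = Q.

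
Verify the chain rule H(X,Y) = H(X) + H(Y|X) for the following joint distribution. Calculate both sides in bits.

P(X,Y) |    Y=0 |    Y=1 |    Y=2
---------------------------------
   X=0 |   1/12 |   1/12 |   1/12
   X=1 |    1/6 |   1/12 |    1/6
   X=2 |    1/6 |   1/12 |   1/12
H(X,Y) = 3.0850, H(X) = 1.5546, H(Y|X) = 1.5304 (all in bits)

Chain rule: H(X,Y) = H(X) + H(Y|X)

Left side — joint entropy directly:
H(X,Y) = -Σ p(x,y) log p(x,y) = 3.0850 bits

Right side — compute H(Y|X) from the conditional distributions:
P(X) = (1/4, 5/12, 1/3), so H(X) = 1.5546 bits
H(Y|X) = Σ_x P(X=x) · H(Y|X=x):
  P(Y|X=0) = (1/3, 1/3, 1/3), H(Y|X=0) = 1.5850, weight P(X=0) = 1/4
  P(Y|X=1) = (2/5, 1/5, 2/5), H(Y|X=1) = 1.5219, weight P(X=1) = 5/12
  P(Y|X=2) = (1/2, 1/4, 1/4), H(Y|X=2) = 1.5000, weight P(X=2) = 1/3
H(Y|X) = 1.5304 bits

H(X) + H(Y|X) = 1.5546 + 1.5304 = 3.0850 bits

Both sides equal 3.0850 bits. ✓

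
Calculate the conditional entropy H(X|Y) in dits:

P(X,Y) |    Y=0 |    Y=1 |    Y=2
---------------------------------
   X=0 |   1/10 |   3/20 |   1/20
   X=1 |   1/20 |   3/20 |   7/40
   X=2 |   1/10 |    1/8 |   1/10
0.4555 dits

Using the chain rule: H(X|Y) = H(X,Y) - H(Y)

First, compute H(X,Y) = 0.9226 dits

Marginal P(Y) = (1/4, 17/40, 13/40)
H(Y) = 0.4671 dits

H(X|Y) = H(X,Y) - H(Y) = 0.9226 - 0.4671 = 0.4555 dits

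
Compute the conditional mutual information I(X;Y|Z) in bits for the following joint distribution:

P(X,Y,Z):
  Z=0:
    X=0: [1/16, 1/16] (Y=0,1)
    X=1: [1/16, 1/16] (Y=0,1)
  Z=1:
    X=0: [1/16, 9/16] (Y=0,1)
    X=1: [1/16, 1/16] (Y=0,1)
0.0694 bits

Conditional mutual information: I(X;Y|Z) = H(X|Z) + H(Y|Z) - H(X,Y|Z)

H(Z) = 0.8113
H(X,Z) = 1.5488 → H(X|Z) = 0.7375
H(Y,Z) = 1.5488 → H(Y|Z) = 0.7375
H(X,Y,Z) = 2.2169 → H(X,Y|Z) = 1.4056

I(X;Y|Z) = 0.7375 + 0.7375 - 1.4056 = 0.0694 bits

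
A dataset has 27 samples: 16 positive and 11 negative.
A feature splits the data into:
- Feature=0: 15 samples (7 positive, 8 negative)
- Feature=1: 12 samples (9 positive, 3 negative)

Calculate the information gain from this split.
0.0608 bits

Information Gain = H(Y) - H(Y|Feature)

Before split:
P(positive) = 16/27 = 0.5926
H(Y) = 0.9751 bits

After split:
Feature=0: H = 0.9968 bits (weight = 15/27)
Feature=1: H = 0.8113 bits (weight = 12/27)
H(Y|Feature) = (15/27)×0.9968 + (12/27)×0.8113 = 0.9143 bits

Information Gain = 0.9751 - 0.9143 = 0.0608 bits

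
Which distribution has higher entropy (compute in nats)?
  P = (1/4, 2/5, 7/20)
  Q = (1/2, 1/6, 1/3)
P

Computing entropies in nats:
H(P) = 1.0805
H(Q) = 1.0114

Distribution P has higher entropy.

Intuition: The distribution closer to uniform (more spread out) has higher entropy.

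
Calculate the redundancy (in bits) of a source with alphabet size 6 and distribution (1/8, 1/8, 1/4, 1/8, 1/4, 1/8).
0.0850 bits

Redundancy measures how far a source is from maximum entropy:
R = H_max - H(X)

Maximum entropy for 6 symbols: H_max = log_2(6) = 2.5850 bits
Actual entropy: H(X) = 2.5000 bits
Redundancy: R = 2.5850 - 2.5000 = 0.0850 bits

This redundancy represents potential for compression: the source could be compressed by 0.0850 bits per symbol.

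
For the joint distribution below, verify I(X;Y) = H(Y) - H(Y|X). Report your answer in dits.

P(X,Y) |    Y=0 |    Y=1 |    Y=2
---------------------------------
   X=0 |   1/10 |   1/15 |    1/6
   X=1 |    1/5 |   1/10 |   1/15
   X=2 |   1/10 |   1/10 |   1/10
I(X;Y) = 0.0207 dits

Mutual information has multiple equivalent forms:
- I(X;Y) = H(X) - H(X|Y)
- I(X;Y) = H(Y) - H(Y|X)
- I(X;Y) = H(X) + H(Y) - H(X,Y)

Computing all quantities:
H(X) = 0.4757, H(Y) = 0.4713, H(X,Y) = 0.9263
H(X|Y) = 0.4550, H(Y|X) = 0.4506

Verification:
H(X) - H(X|Y) = 0.4757 - 0.4550 = 0.0207
H(Y) - H(Y|X) = 0.4713 - 0.4506 = 0.0207
H(X) + H(Y) - H(X,Y) = 0.4757 + 0.4713 - 0.9263 = 0.0207

All forms give I(X;Y) = 0.0207 dits. ✓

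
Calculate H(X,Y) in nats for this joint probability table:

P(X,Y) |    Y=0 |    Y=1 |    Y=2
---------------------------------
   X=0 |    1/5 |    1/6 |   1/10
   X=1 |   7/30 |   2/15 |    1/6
1.7576 nats

Joint entropy is H(X,Y) = -Σ_{x,y} p(x,y) log p(x,y).

Summing over all non-zero entries:
H(X,Y) = -[1/5·log_e(1/5) + 1/6·log_e(1/6) + 1/10·log_e(1/10) + 7/30·log_e(7/30) + 2/15·log_e(2/15) + 1/6·log_e(1/6)]
H(X,Y) = 1.7576 nats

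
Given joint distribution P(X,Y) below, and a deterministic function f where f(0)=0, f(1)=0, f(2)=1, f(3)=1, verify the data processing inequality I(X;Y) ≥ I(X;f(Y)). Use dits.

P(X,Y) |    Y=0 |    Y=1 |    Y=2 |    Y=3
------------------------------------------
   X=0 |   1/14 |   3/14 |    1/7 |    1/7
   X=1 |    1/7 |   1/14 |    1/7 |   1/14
I(X;Y) = 0.0223, I(X;f(Y)) = 0.0000, inequality holds: 0.0223 ≥ 0.0000

Data Processing Inequality: For any Markov chain X → Y → Z, we have I(X;Y) ≥ I(X;Z).

Here Z = f(Y) is a deterministic function of Y, forming X → Y → Z.

Original I(X;Y) = 0.0223 dits

After applying f:
P(X,Z) where Z=f(Y):
- P(X,Z=0) = P(X,Y=0) + P(X,Y=1)
- P(X,Z=1) = P(X,Y=2) + P(X,Y=3)

I(X;Z) = I(X;f(Y)) = 0.0000 dits

Verification: 0.0223 ≥ 0.0000 ✓

Information cannot be created by processing; the function f can only lose information about X.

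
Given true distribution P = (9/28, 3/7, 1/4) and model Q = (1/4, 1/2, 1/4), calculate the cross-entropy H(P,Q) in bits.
1.5714 bits

Cross-entropy: H(P,Q) = -Σ p(x) log q(x)

Alternatively: H(P,Q) = H(P) + D_KL(P||Q)
H(P) = 1.5502 bits
D_KL(P||Q) = 0.0212 bits

H(P,Q) = 1.5502 + 0.0212 = 1.5714 bits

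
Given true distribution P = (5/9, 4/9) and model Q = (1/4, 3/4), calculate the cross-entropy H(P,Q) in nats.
0.8980 nats

Cross-entropy: H(P,Q) = -Σ p(x) log q(x)

Alternatively: H(P,Q) = H(P) + D_KL(P||Q)
H(P) = 0.6870 nats
D_KL(P||Q) = 0.2111 nats

H(P,Q) = 0.6870 + 0.2111 = 0.8980 nats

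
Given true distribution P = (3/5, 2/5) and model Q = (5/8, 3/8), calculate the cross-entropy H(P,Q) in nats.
0.6743 nats

Cross-entropy: H(P,Q) = -Σ p(x) log q(x)

Alternatively: H(P,Q) = H(P) + D_KL(P||Q)
H(P) = 0.6730 nats
D_KL(P||Q) = 0.0013 nats

H(P,Q) = 0.6730 + 0.0013 = 0.6743 nats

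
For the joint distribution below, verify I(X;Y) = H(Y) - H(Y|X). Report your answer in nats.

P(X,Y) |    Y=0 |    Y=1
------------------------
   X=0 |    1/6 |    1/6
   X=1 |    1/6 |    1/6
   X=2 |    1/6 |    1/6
I(X;Y) = 0.0000 nats

Mutual information has multiple equivalent forms:
- I(X;Y) = H(X) - H(X|Y)
- I(X;Y) = H(Y) - H(Y|X)
- I(X;Y) = H(X) + H(Y) - H(X,Y)

Computing all quantities:
H(X) = 1.0986, H(Y) = 0.6931, H(X,Y) = 1.7918
H(X|Y) = 1.0986, H(Y|X) = 0.6931

Verification:
H(X) - H(X|Y) = 1.0986 - 1.0986 = 0.0000
H(Y) - H(Y|X) = 0.6931 - 0.6931 = 0.0000
H(X) + H(Y) - H(X,Y) = 1.0986 + 0.6931 - 1.7918 = 0.0000

All forms give I(X;Y) = 0.0000 nats. ✓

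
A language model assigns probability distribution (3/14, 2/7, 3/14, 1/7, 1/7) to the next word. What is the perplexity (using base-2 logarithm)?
4.8264

Perplexity is 2^H (or exp(H) for natural log).

First, H = -Σ p log p = 2.2709 bits
Perplexity = 2^2.2709 = 4.8264

Interpretation: The model's uncertainty is equivalent to choosing uniformly among 4.8 options.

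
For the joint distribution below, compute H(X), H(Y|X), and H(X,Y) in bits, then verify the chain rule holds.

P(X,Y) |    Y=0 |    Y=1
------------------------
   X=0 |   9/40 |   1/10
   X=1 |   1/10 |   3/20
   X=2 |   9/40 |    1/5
H(X,Y) = 2.5077, H(X) = 1.5516, H(Y|X) = 0.9561 (all in bits)

Chain rule: H(X,Y) = H(X) + H(Y|X)

Left side — joint entropy directly:
H(X,Y) = -Σ p(x,y) log p(x,y) = 2.5077 bits

Right side — compute H(Y|X) from the conditional distributions:
P(X) = (13/40, 1/4, 17/40), so H(X) = 1.5516 bits
H(Y|X) = Σ_x P(X=x) · H(Y|X=x):
  P(Y|X=0) = (9/13, 4/13), H(Y|X=0) = 0.8905, weight P(X=0) = 13/40
  P(Y|X=1) = (2/5, 3/5), H(Y|X=1) = 0.9710, weight P(X=1) = 1/4
  P(Y|X=2) = (9/17, 8/17), H(Y|X=2) = 0.9975, weight P(X=2) = 17/40
H(Y|X) = 0.9561 bits

H(X) + H(Y|X) = 1.5516 + 0.9561 = 2.5077 bits

Both sides equal 2.5077 bits. ✓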